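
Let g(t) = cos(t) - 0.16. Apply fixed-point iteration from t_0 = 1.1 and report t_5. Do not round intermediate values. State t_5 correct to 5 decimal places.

0.60589

t_1 = g(1.100000) = 0.293596
t_2 = g(0.293596) = 0.797209
t_3 = g(0.797209) = 0.538706
t_4 = g(0.538706) = 0.698373
t_5 = g(0.698373) = 0.605889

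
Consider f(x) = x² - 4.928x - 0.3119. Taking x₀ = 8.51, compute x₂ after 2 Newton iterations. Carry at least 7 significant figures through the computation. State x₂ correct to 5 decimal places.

f'(x) = 2x - 4.928
x_0 = 8.510000: f = 30.170920, f' = 12.092000 → x_1 = 8.510000 - (30.170920)/(12.092000) = 6.014886
x_1 = 6.014886: f = 6.225594, f' = 7.101772 → x_2 = 6.014886 - (6.225594)/(7.101772) = 5.138260

5.13826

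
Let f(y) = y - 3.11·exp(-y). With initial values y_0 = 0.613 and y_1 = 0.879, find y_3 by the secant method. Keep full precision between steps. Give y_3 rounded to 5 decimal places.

Secant update: y_(k+1) = y_k − f(y_k)·(y_k − y_(k-1))/(f(y_k) − f(y_(k-1))).
f(y_0) = -1.071759, f(y_1) = -0.412265
y_2 = 0.879000 - (-0.412265)·(0.879000 - 0.613000)/(-0.412265 - (-1.071759)) = 1.045283; f(y_2) = -0.048169
y_3 = 1.045283 - (-0.048169)·(1.045283 - 0.879000)/(-0.048169 - (-0.412265)) = 1.067282; f(y_3) = -0.002378

1.06728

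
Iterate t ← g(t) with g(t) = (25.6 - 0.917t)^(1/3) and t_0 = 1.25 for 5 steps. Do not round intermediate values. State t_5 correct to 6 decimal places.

t_1 = g(1.250000) = 2.902564
t_2 = g(2.902564) = 2.841324
t_3 = g(2.841324) = 2.843641
t_4 = g(2.843641) = 2.843553
t_5 = g(2.843553) = 2.843556

2.843556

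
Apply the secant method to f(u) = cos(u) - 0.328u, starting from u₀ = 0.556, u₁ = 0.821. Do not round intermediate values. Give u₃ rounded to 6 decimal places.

1.169889

Secant update: u_(k+1) = u_k − f(u_k)·(u_k − u_(k-1))/(f(u_k) − f(u_(k-1))).
f(u_0) = 0.667005, f(u_1) = 0.412202
u_2 = 0.821000 - (0.412202)·(0.821000 - 0.556000)/(0.412202 - (0.667005)) = 1.249697; f(u_2) = -0.094291
u_3 = 1.249697 - (-0.094291)·(1.249697 - 0.821000)/(-0.094291 - (0.412202)) = 1.169889; f(u_3) = 0.006530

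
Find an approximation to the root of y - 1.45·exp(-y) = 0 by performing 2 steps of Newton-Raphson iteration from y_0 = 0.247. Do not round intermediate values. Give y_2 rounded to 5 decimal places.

0.71117

f'(y) = 1 + 1.45·exp(-y)
y_0 = 0.247000: f = -0.885654, f' = 2.132654 → y_1 = 0.247000 - (-0.885654)/(2.132654) = 0.662283
y_1 = 0.662283: f = -0.085443, f' = 1.747726 → y_2 = 0.662283 - (-0.085443)/(1.747726) = 0.711171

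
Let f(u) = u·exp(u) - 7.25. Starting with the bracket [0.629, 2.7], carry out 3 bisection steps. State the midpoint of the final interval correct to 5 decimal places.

f(0.629000) = -6.070163, f(2.700000) = 32.925276 (opposite signs)
step 1: m = 1.664500, f(m) = 1.543605 > 0 → root in [0.629000, 1.664500]
step 2: m = 1.146750, f(m) = -3.640094 < 0 → root in [1.146750, 1.664500]
step 3: m = 1.405625, f(m) = -1.517756 < 0 → root in [1.405625, 1.664500]
Midpoint of [1.405625, 1.664500] = 1.535062

1.53506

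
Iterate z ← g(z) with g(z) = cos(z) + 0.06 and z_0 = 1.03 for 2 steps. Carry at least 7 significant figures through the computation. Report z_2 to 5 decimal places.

z_1 = g(1.030000) = 0.574819
z_2 = g(0.574819) = 0.899291

0.89929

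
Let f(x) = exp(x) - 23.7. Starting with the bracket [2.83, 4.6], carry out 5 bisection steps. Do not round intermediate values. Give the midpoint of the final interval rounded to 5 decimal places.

f(2.830000) = -6.754539, f(4.600000) = 75.784316 (opposite signs)
step 1: m = 3.715000, f(m) = 17.358587 > 0 → root in [2.830000, 3.715000]
step 2: m = 3.272500, f(m) = 2.677200 > 0 → root in [2.830000, 3.272500]
step 3: m = 3.051250, f(m) = -2.558245 < 0 → root in [3.051250, 3.272500]
step 4: m = 3.161875, f(m) = -0.085168 < 0 → root in [3.161875, 3.272500]
step 5: m = 3.217188, f(m) = 1.257827 > 0 → root in [3.161875, 3.217188]
Midpoint of [3.161875, 3.217188] = 3.189531

3.18953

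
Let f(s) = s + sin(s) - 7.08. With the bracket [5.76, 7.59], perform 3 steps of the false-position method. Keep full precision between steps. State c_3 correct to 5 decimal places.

f(5.760000) = -1.819642, f(7.590000) = 1.475359
step 1: c = 6.770605, f(c) = 0.158953 > 0 → new bracket [5.760000, 6.770605]
step 2: c = 6.689417, f(c) = 0.004567 > 0 → new bracket [5.760000, 6.689417]
step 3: c = 6.687090, f(c) = 0.000102 > 0 → new bracket [5.760000, 6.687090]

6.68709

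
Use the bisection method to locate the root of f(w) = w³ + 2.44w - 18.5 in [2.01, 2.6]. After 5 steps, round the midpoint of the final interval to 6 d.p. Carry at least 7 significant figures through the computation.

2.332656

f(2.010000) = -5.474999, f(2.600000) = 5.420000 (opposite signs)
step 1: m = 2.305000, f(m) = -0.629277 < 0 → root in [2.305000, 2.600000]
step 2: m = 2.452500, f(m) = 2.235290 > 0 → root in [2.305000, 2.452500]
step 3: m = 2.378750, f(m) = 0.764192 > 0 → root in [2.305000, 2.378750]
step 4: m = 2.341875, f(m) = 0.057904 > 0 → root in [2.305000, 2.341875]
step 5: m = 2.323437, f(m) = -0.288056 < 0 → root in [2.323437, 2.341875]
Midpoint of [2.323437, 2.341875] = 2.332656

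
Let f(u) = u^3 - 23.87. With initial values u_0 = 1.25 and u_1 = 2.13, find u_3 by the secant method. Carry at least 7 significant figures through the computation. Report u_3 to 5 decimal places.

2.66407

f(u_0) = -21.916875, f(u_1) = -14.206403
u_2 = 2.130000 - (-14.206403)·(2.130000 - 1.250000)/(-14.206403 - (-21.916875)) = 3.751384; f(u_2) = 28.922777
u_3 = 3.751384 - (28.922777)·(3.751384 - 2.130000)/(28.922777 - (-14.206403)) = 2.664071; f(u_3) = -4.962363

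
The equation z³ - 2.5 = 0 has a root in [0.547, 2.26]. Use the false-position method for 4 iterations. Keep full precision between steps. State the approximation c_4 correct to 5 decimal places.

f(0.547000) = -2.336333, f(2.260000) = 9.043176
step 1: c = 0.898697, f(c) = -1.774162 < 0 → new bracket [0.898697, 2.260000]
step 2: c = 1.121966, f(c) = -1.087662 < 0 → new bracket [1.121966, 2.260000]
step 3: c = 1.244147, f(c) = -0.574184 < 0 → new bracket [1.244147, 2.260000]
step 4: c = 1.304796, f(c) = -0.278594 < 0 → new bracket [1.304796, 2.260000]

1.30480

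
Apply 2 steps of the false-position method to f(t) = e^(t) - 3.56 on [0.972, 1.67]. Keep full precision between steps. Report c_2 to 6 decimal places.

1.258835

f(0.972000) = -0.916774, f(1.670000) = 1.752168
step 1: c = 1.211761, f(c) = -0.200604 < 0 → new bracket [1.211761, 1.670000]
step 2: c = 1.258835, f(c) = -0.038683 < 0 → new bracket [1.258835, 1.670000]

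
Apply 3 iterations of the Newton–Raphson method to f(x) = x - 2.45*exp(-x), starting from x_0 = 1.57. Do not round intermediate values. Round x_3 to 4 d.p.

f'(x) = 1 + 2.45*exp(-x)
x_0 = 1.570000: f = 1.060289, f' = 1.509711 → x_1 = 1.570000 - (1.060289)/(1.509711) = 0.867687
x_1 = 0.867687: f = -0.161121, f' = 2.028808 → x_2 = 0.867687 - (-0.161121)/(2.028808) = 0.947104
x_2 = 0.947104: f = -0.003160, f' = 1.950264 → x_3 = 0.947104 - (-0.003160)/(1.950264) = 0.948724

0.9487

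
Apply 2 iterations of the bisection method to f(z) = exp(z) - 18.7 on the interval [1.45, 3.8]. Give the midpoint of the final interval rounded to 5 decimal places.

2.91875

f(1.450000) = -14.436885, f(3.800000) = 26.001184 (opposite signs)
step 1: m = 2.625000, f(m) = -4.895426 < 0 → root in [2.625000, 3.800000]
step 2: m = 3.212500, f(m) = 6.141111 > 0 → root in [2.625000, 3.212500]
Midpoint of [2.625000, 3.212500] = 2.918750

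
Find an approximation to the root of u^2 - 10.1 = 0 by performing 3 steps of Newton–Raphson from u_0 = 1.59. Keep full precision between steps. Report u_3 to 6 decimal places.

3.179012

f'(u) = 2u
u_0 = 1.590000: f = -7.571900, f' = 3.180000 → u_1 = 1.590000 - (-7.571900)/(3.180000) = 3.971101
u_1 = 3.971101: f = 5.669640, f' = 7.942201 → u_2 = 3.971101 - (5.669640)/(7.942201) = 3.257238
u_2 = 3.257238: f = 0.509600, f' = 6.514476 → u_3 = 3.257238 - (0.509600)/(6.514476) = 3.179012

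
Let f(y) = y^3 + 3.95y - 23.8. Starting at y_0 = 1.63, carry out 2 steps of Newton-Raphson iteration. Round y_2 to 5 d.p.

Newton update: y ← y − f(y)/f'(y).
f'(y) = 3y^2 + 3.95
y_0 = 1.630000: f = -13.030753, f' = 11.920700 → y_1 = 1.630000 - (-13.030753)/(11.920700) = 2.723120
y_1 = 2.723120: f = 7.149295, f' = 26.196144 → y_2 = 2.723120 - (7.149295)/(26.196144) = 2.450206

2.45021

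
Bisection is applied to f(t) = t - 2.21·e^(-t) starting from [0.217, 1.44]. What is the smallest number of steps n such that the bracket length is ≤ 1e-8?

Initial width b − a = 1.44 − 0.217 = 1.223000.
After n steps the width is (b−a)/2^n; need (b−a)/2^n ≤ 1e-8.
So n ≥ log₂(1.223000/1e-8) = log₂(122300000.0000) ≈ 26.8658.
Hence n = 27.

27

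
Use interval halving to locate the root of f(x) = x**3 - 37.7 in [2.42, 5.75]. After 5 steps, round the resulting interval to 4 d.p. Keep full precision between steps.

[3.2525, 3.3566]

f(2.420000) = -23.527512, f(5.750000) = 152.409375 (opposite signs)
step 1: m = 4.085000, f(m) = 30.467314 > 0 → root in [2.420000, 4.085000]
step 2: m = 3.252500, f(m) = -3.292595 < 0 → root in [3.252500, 4.085000]
step 3: m = 3.668750, f(m) = 11.680372 > 0 → root in [3.252500, 3.668750]
step 4: m = 3.460625, f(m) = 3.744187 > 0 → root in [3.252500, 3.460625]
step 5: m = 3.356562, f(m) = 0.116751 > 0 → root in [3.252500, 3.356562]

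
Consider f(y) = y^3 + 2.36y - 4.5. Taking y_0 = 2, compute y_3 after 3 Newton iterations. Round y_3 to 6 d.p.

1.191355

f'(y) = 3y^2 + 2.36
y_0 = 2.000000: f = 8.220000, f' = 14.360000 → y_1 = 2.000000 - (8.220000)/(14.360000) = 1.427577
y_1 = 1.427577: f = 1.778446, f' = 8.473925 → y_2 = 1.427577 - (1.778446)/(8.473925) = 1.217704
y_2 = 1.217704: f = 0.179395, f' = 6.808408 → y_3 = 1.217704 - (0.179395)/(6.808408) = 1.191355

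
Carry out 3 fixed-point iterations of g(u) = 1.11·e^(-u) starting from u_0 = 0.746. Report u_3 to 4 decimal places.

0.5762

u_1 = g(0.746000) = 0.526428
u_2 = g(0.526428) = 0.655689
u_3 = g(0.655689) = 0.576183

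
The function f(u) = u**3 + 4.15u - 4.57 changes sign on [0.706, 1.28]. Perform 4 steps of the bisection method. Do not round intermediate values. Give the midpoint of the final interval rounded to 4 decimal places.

0.9033

f(0.706000) = -1.288204, f(1.280000) = 2.839152 (opposite signs)
step 1: m = 0.993000, f(m) = 0.530097 > 0 → root in [0.706000, 0.993000]
step 2: m = 0.849500, f(m) = -0.431533 < 0 → root in [0.849500, 0.993000]
step 3: m = 0.921250, f(m) = 0.035054 > 0 → root in [0.849500, 0.921250]
step 4: m = 0.885375, f(m) = -0.201658 < 0 → root in [0.885375, 0.921250]
Midpoint of [0.885375, 0.921250] = 0.903312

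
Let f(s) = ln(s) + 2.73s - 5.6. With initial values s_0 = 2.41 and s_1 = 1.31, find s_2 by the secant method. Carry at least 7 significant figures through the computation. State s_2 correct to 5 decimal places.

1.84398

f(s_0) = 1.858927, f(s_1) = -1.753673
s_2 = 1.310000 - (-1.753673)·(1.310000 - 2.410000)/(-1.753673 - (1.858927)) = 1.843976; f(s_2) = 0.045977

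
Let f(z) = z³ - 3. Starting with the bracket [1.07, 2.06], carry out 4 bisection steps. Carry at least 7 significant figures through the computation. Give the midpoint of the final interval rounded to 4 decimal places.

f(1.070000) = -1.774957, f(2.060000) = 5.741816 (opposite signs)
step 1: m = 1.565000, f(m) = 0.833037 > 0 → root in [1.070000, 1.565000]
step 2: m = 1.317500, f(m) = -0.713075 < 0 → root in [1.317500, 1.565000]
step 3: m = 1.441250, f(m) = -0.006233 < 0 → root in [1.441250, 1.565000]
step 4: m = 1.503125, f(m) = 0.396138 > 0 → root in [1.441250, 1.503125]
Midpoint of [1.441250, 1.503125] = 1.472187

1.4722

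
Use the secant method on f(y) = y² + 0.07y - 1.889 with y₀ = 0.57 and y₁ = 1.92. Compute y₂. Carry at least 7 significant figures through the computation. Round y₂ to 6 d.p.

Secant update: y_(k+1) = y_k − f(y_k)·(y_k − y_(k-1))/(f(y_k) − f(y_(k-1))).
f(y_0) = -1.524200, f(y_1) = 1.931800
y_2 = 1.920000 - (1.931800)·(1.920000 - 0.570000)/(1.931800 - (-1.524200)) = 1.165391; f(y_2) = -0.449287

1.165391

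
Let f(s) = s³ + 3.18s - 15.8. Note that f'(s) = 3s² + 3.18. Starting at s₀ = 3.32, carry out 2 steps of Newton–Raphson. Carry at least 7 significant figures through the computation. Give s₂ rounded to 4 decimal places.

s_0 = 3.320000: f = 31.351968, f' = 36.247200 → s_1 = 3.320000 - (31.351968)/(36.247200) = 2.455051
s_1 = 2.455051: f = 6.804337, f' = 21.261831 → s_2 = 2.455051 - (6.804337)/(21.261831) = 2.135025

2.1350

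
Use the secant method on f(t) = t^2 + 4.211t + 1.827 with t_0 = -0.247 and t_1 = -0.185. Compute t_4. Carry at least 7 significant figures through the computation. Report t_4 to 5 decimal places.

-0.49114

f(t_0) = 0.847892, f(t_1) = 1.082190
t_2 = -0.185000 - (1.082190)·(-0.185000 - -0.247000)/(1.082190 - (0.847892)) = -0.471369; f(t_2) = 0.064253
t_3 = -0.471369 - (0.064253)·(-0.471369 - -0.185000)/(0.064253 - (1.082190)) = -0.489445; f(t_3) = 0.005503
t_4 = -0.489445 - (0.005503)·(-0.489445 - -0.471369)/(0.005503 - (0.064253)) = -0.491138; f(t_4) = 0.000033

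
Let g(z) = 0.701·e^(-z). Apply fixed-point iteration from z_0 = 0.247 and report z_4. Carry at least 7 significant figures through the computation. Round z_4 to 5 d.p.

z_1 = g(0.247000) = 0.547580
z_2 = g(0.547580) = 0.405422
z_3 = g(0.405422) = 0.467354
z_4 = g(0.467354) = 0.439288

0.43929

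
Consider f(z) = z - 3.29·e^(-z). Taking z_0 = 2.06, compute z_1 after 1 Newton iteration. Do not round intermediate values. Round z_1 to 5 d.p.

0.90404

f'(z) = 1 + 3.29·e^(-z)
z_0 = 2.060000: f = 1.640676, f' = 1.419324 → z_1 = 2.060000 - (1.640676)/(1.419324) = 0.904043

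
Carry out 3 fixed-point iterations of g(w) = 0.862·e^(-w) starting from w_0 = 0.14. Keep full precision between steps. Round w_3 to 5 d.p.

w_1 = g(0.140000) = 0.749387
w_2 = g(0.749387) = 0.407430
w_3 = g(0.407430) = 0.573539

0.57354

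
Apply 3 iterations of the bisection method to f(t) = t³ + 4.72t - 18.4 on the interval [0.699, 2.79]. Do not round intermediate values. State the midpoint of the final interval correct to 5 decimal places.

2.13656

f(0.699000) = -14.759188, f(2.790000) = 16.486439 (opposite signs)
step 1: m = 1.744500, f(m) = -4.856958 < 0 → root in [1.744500, 2.790000]
step 2: m = 2.267250, f(m) = 3.956043 > 0 → root in [1.744500, 2.267250]
step 3: m = 2.005875, f(m) = -0.861563 < 0 → root in [2.005875, 2.267250]
Midpoint of [2.005875, 2.267250] = 2.136562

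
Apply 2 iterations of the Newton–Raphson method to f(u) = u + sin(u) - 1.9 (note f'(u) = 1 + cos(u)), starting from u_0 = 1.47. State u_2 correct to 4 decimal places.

Newton update: u ← u − f(u)/f'(u).
u_0 = 1.470000: f = 0.564924, f' = 1.100626 → u_1 = 1.470000 - (0.564924)/(1.100626) = 0.956724
u_1 = 0.956724: f = -0.125967, f' = 1.576200 → u_2 = 0.956724 - (-0.125967)/(1.576200) = 1.036643

1.0366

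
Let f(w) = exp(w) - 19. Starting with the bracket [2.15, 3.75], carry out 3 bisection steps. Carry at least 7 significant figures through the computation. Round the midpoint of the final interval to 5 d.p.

f(2.150000) = -10.415142, f(3.750000) = 23.521082 (opposite signs)
step 1: m = 2.950000, f(m) = 0.105954 > 0 → root in [2.150000, 2.950000]
step 2: m = 2.550000, f(m) = -6.192896 < 0 → root in [2.550000, 2.950000]
step 3: m = 2.750000, f(m) = -3.357368 < 0 → root in [2.750000, 2.950000]
Midpoint of [2.750000, 2.950000] = 2.850000

2.85000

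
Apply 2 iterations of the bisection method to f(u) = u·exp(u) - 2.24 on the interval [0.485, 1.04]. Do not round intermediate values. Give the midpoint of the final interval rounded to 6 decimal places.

f(0.485000) = -1.452275, f(1.040000) = 0.702386 (opposite signs)
step 1: m = 0.762500, f(m) = -0.605483 < 0 → root in [0.762500, 1.040000]
step 2: m = 0.901250, f(m) = -0.020510 < 0 → root in [0.901250, 1.040000]
Midpoint of [0.901250, 1.040000] = 0.970625

0.970625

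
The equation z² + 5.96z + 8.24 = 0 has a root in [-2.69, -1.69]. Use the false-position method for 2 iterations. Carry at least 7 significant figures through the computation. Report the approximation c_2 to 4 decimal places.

f(-2.690000) = -0.556300, f(-1.690000) = 1.023700
step 1: c = -2.337911, f(c) = -0.228122 < 0 → new bracket [-2.337911, -1.690000]
step 2: c = -2.219841, f(c) = -0.062558 < 0 → new bracket [-2.219841, -1.690000]

-2.2198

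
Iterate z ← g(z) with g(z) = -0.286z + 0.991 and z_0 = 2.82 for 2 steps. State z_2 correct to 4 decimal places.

z_1 = g(2.820000) = 0.184480
z_2 = g(0.184480) = 0.938239

0.9382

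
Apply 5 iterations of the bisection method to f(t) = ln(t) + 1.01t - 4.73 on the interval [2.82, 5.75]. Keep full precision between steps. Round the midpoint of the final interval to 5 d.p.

f(2.820000) = -0.845063, f(5.750000) = 2.826700 (opposite signs)
step 1: m = 4.285000, f(m) = 1.052971 > 0 → root in [2.820000, 4.285000]
step 2: m = 3.552500, f(m) = 0.125677 > 0 → root in [2.820000, 3.552500]
step 3: m = 3.186250, f(m) = -0.353043 < 0 → root in [3.186250, 3.552500]
step 4: m = 3.369375, f(m) = -0.112204 < 0 → root in [3.369375, 3.552500]
step 5: m = 3.460938, f(m) = 0.007086 > 0 → root in [3.369375, 3.460938]
Midpoint of [3.369375, 3.460938] = 3.415156

3.41516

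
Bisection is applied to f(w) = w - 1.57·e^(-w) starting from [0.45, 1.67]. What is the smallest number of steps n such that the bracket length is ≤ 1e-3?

Initial width b − a = 1.67 − 0.45 = 1.220000.
After n steps the width is (b−a)/2^n; need (b−a)/2^n ≤ 1e-3.
So n ≥ log₂(1.220000/1e-3) = log₂(1220.0000) ≈ 10.2527.
Hence n = 11.

11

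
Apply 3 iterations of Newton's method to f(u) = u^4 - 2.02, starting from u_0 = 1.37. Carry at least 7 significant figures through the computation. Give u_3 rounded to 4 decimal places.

Newton update: u ← u − f(u)/f'(u).
f'(u) = 4u^3
u_0 = 1.370000: f = 1.502754, f' = 10.285412 → u_1 = 1.370000 - (1.502754)/(10.285412) = 1.223895
u_1 = 1.223895: f = 0.223759, f' = 7.333176 → u_2 = 1.223895 - (0.223759)/(7.333176) = 1.193381
u_2 = 1.193381: f = 0.008230, f' = 6.798261 → u_3 = 1.193381 - (0.008230)/(6.798261) = 1.192171

1.1922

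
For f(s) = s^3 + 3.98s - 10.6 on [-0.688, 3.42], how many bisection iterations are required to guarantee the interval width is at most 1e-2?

9

Initial width b − a = 3.42 − -0.688 = 4.108000.
After n steps the width is (b−a)/2^n; need (b−a)/2^n ≤ 1e-2.
So n ≥ log₂(4.108000/1e-2) = log₂(410.8000) ≈ 8.6823.
Hence n = 9.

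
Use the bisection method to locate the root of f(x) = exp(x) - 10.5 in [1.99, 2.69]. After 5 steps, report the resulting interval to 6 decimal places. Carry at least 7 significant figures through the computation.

f(1.990000) = -3.184466, f(2.690000) = 4.231676 (opposite signs)
step 1: m = 2.340000, f(m) = -0.118763 < 0 → root in [2.340000, 2.690000]
step 2: m = 2.515000, f(m) = 1.866609 > 0 → root in [2.340000, 2.515000]
step 3: m = 2.427500, f(m) = 0.830520 > 0 → root in [2.340000, 2.427500]
step 4: m = 2.383750, f(m) = 0.345497 > 0 → root in [2.340000, 2.383750]
step 5: m = 2.361875, f(m) = 0.110828 > 0 → root in [2.340000, 2.361875]

[2.340000, 2.361875]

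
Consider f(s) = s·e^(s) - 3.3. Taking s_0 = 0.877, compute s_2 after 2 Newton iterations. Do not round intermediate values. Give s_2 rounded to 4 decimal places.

f'(s) = (s + 1)·e^(s)
s_0 = 0.877000: f = -1.191975, f' = 4.511703 → s_1 = 0.877000 - (-1.191975)/(4.511703) = 1.141196
s_1 = 1.141196: f = 0.272527, f' = 6.703037 → s_2 = 1.141196 - (0.272527)/(6.703037) = 1.100539

1.1005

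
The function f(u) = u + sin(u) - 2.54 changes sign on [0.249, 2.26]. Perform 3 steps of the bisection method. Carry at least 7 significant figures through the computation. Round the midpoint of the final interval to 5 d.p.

f(0.249000) = -2.044565, f(2.260000) = 0.491753 (opposite signs)
step 1: m = 1.254500, f(m) = -0.335106 < 0 → root in [1.254500, 2.260000]
step 2: m = 1.757250, f(m) = 0.199918 > 0 → root in [1.254500, 1.757250]
step 3: m = 1.505875, f(m) = -0.036232 < 0 → root in [1.505875, 1.757250]
Midpoint of [1.505875, 1.757250] = 1.631563

1.63156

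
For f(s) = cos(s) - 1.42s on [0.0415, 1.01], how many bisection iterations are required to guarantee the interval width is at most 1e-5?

17

Initial width b − a = 1.01 − 0.0415 = 0.968500.
After n steps the width is (b−a)/2^n; need (b−a)/2^n ≤ 1e-5.
So n ≥ log₂(0.968500/1e-5) = log₂(96850.0000) ≈ 16.5635.
Hence n = 17.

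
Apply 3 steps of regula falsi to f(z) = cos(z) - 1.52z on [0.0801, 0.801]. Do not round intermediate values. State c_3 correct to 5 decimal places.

0.55802

f(0.080100) = 0.875042, f(0.801000) = -0.521531
step 1: c = 0.531790, f(c) = 0.053581 > 0 → new bracket [0.531790, 0.801000]
step 2: c = 0.556871, f(c) = 0.002469 > 0 → new bracket [0.556871, 0.801000]
step 3: c = 0.558021, f(c) = 0.000112 > 0 → new bracket [0.558021, 0.801000]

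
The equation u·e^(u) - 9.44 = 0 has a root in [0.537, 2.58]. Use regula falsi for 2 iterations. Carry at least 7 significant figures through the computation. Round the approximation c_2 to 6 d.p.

f(0.537000) = -8.521265, f(2.580000) = 24.608616
step 1: c = 1.062476, f(c) = -6.365700 < 0 → new bracket [1.062476, 2.580000]
step 2: c = 1.374350, f(c) = -4.007870 < 0 → new bracket [1.374350, 2.580000]

1.374350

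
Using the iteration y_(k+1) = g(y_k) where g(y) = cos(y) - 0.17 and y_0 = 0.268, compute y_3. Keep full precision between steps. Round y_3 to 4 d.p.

0.6924

y_1 = g(0.268000) = 0.794302
y_2 = g(0.794302) = 0.530783
y_3 = g(0.530783) = 0.692411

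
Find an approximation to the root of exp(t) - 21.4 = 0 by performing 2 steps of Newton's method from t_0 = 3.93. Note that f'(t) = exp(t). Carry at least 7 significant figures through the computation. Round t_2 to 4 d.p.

t_0 = 3.930000: f = 29.506978, f' = 50.906978 → t_1 = 3.930000 - (29.506978)/(50.906978) = 3.350375
t_1 = 3.350375: f = 7.113413, f' = 28.513413 → t_2 = 3.350375 - (7.113413)/(28.513413) = 3.100899

3.1009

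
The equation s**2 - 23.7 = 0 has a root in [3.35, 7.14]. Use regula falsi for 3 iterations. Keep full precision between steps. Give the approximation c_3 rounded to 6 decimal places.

f(3.350000) = -12.477500, f(7.140000) = 27.279600
step 1: c = 4.539466, f(c) = -3.093247 < 0 → new bracket [4.539466, 7.140000]
step 2: c = 4.804311, f(c) = -0.618595 < 0 → new bracket [4.804311, 7.140000]
step 3: c = 4.856101, f(c) = -0.118283 < 0 → new bracket [4.856101, 7.140000]

4.856101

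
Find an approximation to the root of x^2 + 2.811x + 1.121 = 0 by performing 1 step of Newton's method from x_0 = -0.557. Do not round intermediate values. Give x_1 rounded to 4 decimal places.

-0.4778

Newton update: x ← x − f(x)/f'(x).
f'(x) = 2x + 2.811
x_0 = -0.557000: f = -0.134478, f' = 1.697000 → x_1 = -0.557000 - (-0.134478)/(1.697000) = -0.477755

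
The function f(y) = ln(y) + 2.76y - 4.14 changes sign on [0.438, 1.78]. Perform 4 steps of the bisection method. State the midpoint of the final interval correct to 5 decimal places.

1.40256

f(0.438000) = -3.756656, f(1.780000) = 1.349413 (opposite signs)
step 1: m = 1.109000, f(m) = -0.975701 < 0 → root in [1.109000, 1.780000]
step 2: m = 1.444500, f(m) = 0.214583 > 0 → root in [1.109000, 1.444500]
step 3: m = 1.276750, f(m) = -0.371852 < 0 → root in [1.276750, 1.444500]
step 4: m = 1.360625, f(m) = -0.076731 < 0 → root in [1.360625, 1.444500]
Midpoint of [1.360625, 1.444500] = 1.402563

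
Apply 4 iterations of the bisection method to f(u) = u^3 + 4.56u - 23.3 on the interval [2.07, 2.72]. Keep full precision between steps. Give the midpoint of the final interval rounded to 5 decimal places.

f(2.070000) = -4.991057, f(2.720000) = 9.226848 (opposite signs)
step 1: m = 2.395000, f(m) = 1.358980 > 0 → root in [2.070000, 2.395000]
step 2: m = 2.232500, f(m) = -1.992894 < 0 → root in [2.232500, 2.395000]
step 3: m = 2.313750, f(m) = -0.362780 < 0 → root in [2.313750, 2.395000]
step 4: m = 2.354375, f(m) = 0.486443 > 0 → root in [2.313750, 2.354375]
Midpoint of [2.313750, 2.354375] = 2.334062

2.33406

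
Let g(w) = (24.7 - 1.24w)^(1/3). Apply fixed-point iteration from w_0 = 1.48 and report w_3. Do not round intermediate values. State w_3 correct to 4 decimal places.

w_1 = g(1.480000) = 2.838284
w_2 = g(2.838284) = 2.766807
w_3 = g(2.766807) = 2.770661

2.7707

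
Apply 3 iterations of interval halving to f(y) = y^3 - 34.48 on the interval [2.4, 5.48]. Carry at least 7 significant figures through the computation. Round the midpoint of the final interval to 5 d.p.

3.36250

f(2.400000) = -20.656000, f(5.480000) = 130.086592 (opposite signs)
step 1: m = 3.940000, f(m) = 26.682984 > 0 → root in [2.400000, 3.940000]
step 2: m = 3.170000, f(m) = -2.624987 < 0 → root in [3.170000, 3.940000]
step 3: m = 3.555000, f(m) = 10.448179 > 0 → root in [3.170000, 3.555000]
Midpoint of [3.170000, 3.555000] = 3.362500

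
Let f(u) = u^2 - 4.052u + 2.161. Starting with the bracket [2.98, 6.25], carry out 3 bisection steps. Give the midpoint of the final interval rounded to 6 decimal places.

f(2.980000) = -1.033560, f(6.250000) = 15.898500 (opposite signs)
step 1: m = 4.615000, f(m) = 4.759245 > 0 → root in [2.980000, 4.615000]
step 2: m = 3.797500, f(m) = 1.194536 > 0 → root in [2.980000, 3.797500]
step 3: m = 3.388750, f(m) = -0.086588 < 0 → root in [3.388750, 3.797500]
Midpoint of [3.388750, 3.797500] = 3.593125

3.593125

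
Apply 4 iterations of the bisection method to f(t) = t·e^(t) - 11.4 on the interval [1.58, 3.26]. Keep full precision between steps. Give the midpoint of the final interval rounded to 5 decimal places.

f(1.580000) = -3.729170, f(3.260000) = 73.521491 (opposite signs)
step 1: m = 2.420000, f(m) = 15.814980 > 0 → root in [1.580000, 2.420000]
step 2: m = 2.000000, f(m) = 3.378112 > 0 → root in [1.580000, 2.000000]
step 3: m = 1.790000, f(m) = -0.678880 < 0 → root in [1.790000, 2.000000]
step 4: m = 1.895000, f(m) = 1.206579 > 0 → root in [1.790000, 1.895000]
Midpoint of [1.790000, 1.895000] = 1.842500

1.84250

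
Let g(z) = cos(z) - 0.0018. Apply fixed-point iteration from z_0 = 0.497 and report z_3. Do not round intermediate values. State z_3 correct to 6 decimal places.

z_1 = g(0.497000) = 0.877217
z_2 = g(0.877217) = 0.637494
z_3 = g(0.637494) = 0.801790

0.801790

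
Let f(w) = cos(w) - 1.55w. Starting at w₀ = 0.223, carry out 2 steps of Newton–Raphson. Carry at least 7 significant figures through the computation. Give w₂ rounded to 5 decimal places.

f'(w) = -sin(w) - 1.55
w_0 = 0.223000: f = 0.629588, f' = -1.771156 → w_1 = 0.223000 - (0.629588)/(-1.771156) = 0.578467
w_1 = 0.578467: f = -0.059323, f' = -2.096741 → w_2 = 0.578467 - (-0.059323)/(-2.096741) = 0.550174

0.55017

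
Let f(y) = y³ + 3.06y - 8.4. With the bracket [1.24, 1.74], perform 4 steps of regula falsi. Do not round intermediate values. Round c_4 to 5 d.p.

f(1.240000) = -2.698976, f(1.740000) = 2.192424
step 1: c = 1.515890, f(c) = -0.277980 < 0 → new bracket [1.515890, 1.740000]
step 2: c = 1.541108, f(c) = -0.024060 < 0 → new bracket [1.541108, 1.740000]
step 3: c = 1.543267, f(c) = -0.002049 < 0 → new bracket [1.543267, 1.740000]
step 4: c = 1.543450, f(c) = -0.000174 < 0 → new bracket [1.543450, 1.740000]

1.54345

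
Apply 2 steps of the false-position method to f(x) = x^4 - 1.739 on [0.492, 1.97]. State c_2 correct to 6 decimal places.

0.794492

f(0.492000) = -1.680405, f(1.970000) = 13.322385
step 1: c = 0.657545, f(c) = -1.552060 < 0 → new bracket [0.657545, 1.970000]
step 2: c = 0.794492, f(c) = -1.340564 < 0 → new bracket [0.794492, 1.970000]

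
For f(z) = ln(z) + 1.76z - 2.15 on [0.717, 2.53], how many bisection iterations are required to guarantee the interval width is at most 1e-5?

18

Initial width b − a = 2.53 − 0.717 = 1.813000.
After n steps the width is (b−a)/2^n; need (b−a)/2^n ≤ 1e-5.
So n ≥ log₂(1.813000/1e-5) = log₂(181300.0000) ≈ 17.4680.
Hence n = 18.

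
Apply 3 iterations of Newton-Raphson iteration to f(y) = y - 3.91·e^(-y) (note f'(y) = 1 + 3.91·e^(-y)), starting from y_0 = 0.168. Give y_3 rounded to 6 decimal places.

1.189617

y_0 = 0.168000: f = -3.137333, f' = 4.305333 → y_1 = 0.168000 - (-3.137333)/(4.305333) = 0.896709
y_1 = 0.896709: f = -0.698220, f' = 2.594928 → y_2 = 0.896709 - (-0.698220)/(2.594928) = 1.165779
y_2 = 1.165779: f = -0.052888, f' = 2.218667 → y_3 = 1.165779 - (-0.052888)/(2.218667) = 1.189617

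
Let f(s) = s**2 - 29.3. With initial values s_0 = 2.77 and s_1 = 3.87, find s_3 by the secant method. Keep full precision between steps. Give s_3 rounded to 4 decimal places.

f(s_0) = -21.627100, f(s_1) = -14.323100
s_2 = 3.870000 - (-14.323100)·(3.870000 - 2.770000)/(-14.323100 - (-21.627100)) = 6.027093; f(s_2) = 7.025855
s_3 = 6.027093 - (7.025855)·(6.027093 - 3.870000)/(7.025855 - (-14.323100)) = 5.317203; f(s_3) = -1.027356

5.3172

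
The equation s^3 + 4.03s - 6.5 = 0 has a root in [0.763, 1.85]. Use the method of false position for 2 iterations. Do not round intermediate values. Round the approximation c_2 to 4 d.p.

1.1633

False-position update: c = (a·f(b) − b·f(a))/(f(b) − f(a)); replace the endpoint whose sign matches f(c).
f(0.763000) = -2.980915, f(1.850000) = 7.287125
step 1: c = 1.078567, f(c) = -0.898671 < 0 → new bracket [1.078567, 1.850000]
step 2: c = 1.163258, f(c) = -0.237984 < 0 → new bracket [1.163258, 1.850000]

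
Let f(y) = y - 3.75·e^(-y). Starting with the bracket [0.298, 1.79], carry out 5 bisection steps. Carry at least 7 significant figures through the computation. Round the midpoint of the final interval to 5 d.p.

1.16056

f(0.298000) = -2.485630, f(1.790000) = 1.163899 (opposite signs)
step 1: m = 1.044000, f(m) = -0.276164 < 0 → root in [1.044000, 1.790000]
step 2: m = 1.417000, f(m) = 0.507849 > 0 → root in [1.044000, 1.417000]
step 3: m = 1.230500, f(m) = 0.134951 > 0 → root in [1.044000, 1.230500]
step 4: m = 1.137250, f(m) = -0.065374 < 0 → root in [1.137250, 1.230500]
step 5: m = 1.183875, f(m) = 0.036036 > 0 → root in [1.137250, 1.183875]
Midpoint of [1.137250, 1.183875] = 1.160563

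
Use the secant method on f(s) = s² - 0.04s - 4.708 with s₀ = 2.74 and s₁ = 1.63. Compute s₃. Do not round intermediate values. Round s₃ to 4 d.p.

Secant update: s_(k+1) = s_k − f(s_k)·(s_k − s_(k-1))/(f(s_k) − f(s_(k-1))).
f(s_0) = 2.690000, f(s_1) = -2.116300
s_2 = 1.630000 - (-2.116300)·(1.630000 - 2.740000)/(-2.116300 - (2.690000)) = 2.118753; f(s_2) = -0.303636
s_3 = 2.118753 - (-0.303636)·(2.118753 - 1.630000)/(-0.303636 - (-2.116300)) = 2.200623; f(s_3) = 0.046717

2.2006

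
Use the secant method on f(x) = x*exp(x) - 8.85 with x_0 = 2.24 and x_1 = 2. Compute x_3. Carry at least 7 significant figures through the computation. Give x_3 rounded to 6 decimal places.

f(x_0) = 12.191062, f(x_1) = 5.928112
x_2 = 2.000000 - (5.928112)·(2.000000 - 2.240000)/(5.928112 - (12.191062)) = 1.772831; f(x_2) = 1.587541
x_3 = 1.772831 - (1.587541)·(1.772831 - 2.000000)/(1.587541 - (5.928112)) = 1.689745; f(x_3) = 0.305211

1.689745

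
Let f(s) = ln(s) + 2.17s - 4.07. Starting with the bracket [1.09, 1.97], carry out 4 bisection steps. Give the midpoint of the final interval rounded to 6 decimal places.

f(1.090000) = -1.618522, f(1.970000) = 0.882934 (opposite signs)
step 1: m = 1.530000, f(m) = -0.324632 < 0 → root in [1.530000, 1.970000]
step 2: m = 1.750000, f(m) = 0.287116 > 0 → root in [1.530000, 1.750000]
step 3: m = 1.640000, f(m) = -0.016504 < 0 → root in [1.640000, 1.750000]
step 4: m = 1.695000, f(m) = 0.135833 > 0 → root in [1.640000, 1.695000]
Midpoint of [1.640000, 1.695000] = 1.667500

1.667500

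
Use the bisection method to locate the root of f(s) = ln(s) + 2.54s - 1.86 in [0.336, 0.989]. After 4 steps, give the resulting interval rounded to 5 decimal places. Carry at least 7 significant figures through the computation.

f(0.336000) = -2.097204, f(0.989000) = 0.640999 (opposite signs)
step 1: m = 0.662500, f(m) = -0.588985 < 0 → root in [0.662500, 0.989000]
step 2: m = 0.825750, f(m) = 0.045942 > 0 → root in [0.662500, 0.825750]
step 3: m = 0.744125, f(m) = -0.265469 < 0 → root in [0.744125, 0.825750]
step 4: m = 0.784937, f(m) = -0.108410 < 0 → root in [0.784937, 0.825750]

[0.78494, 0.82575]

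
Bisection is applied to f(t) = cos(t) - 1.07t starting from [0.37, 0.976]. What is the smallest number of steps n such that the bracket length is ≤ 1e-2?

Initial width b − a = 0.976 − 0.37 = 0.606000.
After n steps the width is (b−a)/2^n; need (b−a)/2^n ≤ 1e-2.
So n ≥ log₂(0.606000/1e-2) = log₂(60.6000) ≈ 5.9212.
Hence n = 6.

6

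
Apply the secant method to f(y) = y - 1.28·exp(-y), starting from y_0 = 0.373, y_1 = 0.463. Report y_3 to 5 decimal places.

0.66046

f(y_0) = -0.508491, f(y_1) = -0.342623
y_2 = 0.463000 - (-0.342623)·(0.463000 - 0.373000)/(-0.342623 - (-0.508491)) = 0.648906; f(y_2) = -0.020044
y_3 = 0.648906 - (-0.020044)·(0.648906 - 0.463000)/(-0.020044 - (-0.342623)) = 0.660458; f(y_3) = -0.000809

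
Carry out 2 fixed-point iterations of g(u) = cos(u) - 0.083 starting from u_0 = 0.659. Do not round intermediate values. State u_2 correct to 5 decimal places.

u_1 = g(0.659000) = 0.707605
u_2 = g(0.707605) = 0.676921

0.67692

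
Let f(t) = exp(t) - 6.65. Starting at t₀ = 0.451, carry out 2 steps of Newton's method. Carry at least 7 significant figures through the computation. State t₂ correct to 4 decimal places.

f'(t) = exp(t)
t_0 = 0.451000: f = -5.080119, f' = 1.569881 → t_1 = 0.451000 - (-5.080119)/(1.569881) = 3.686989
t_1 = 3.686989: f = 33.274457, f' = 39.924457 → t_2 = 3.686989 - (33.274457)/(39.924457) = 2.853554

2.8536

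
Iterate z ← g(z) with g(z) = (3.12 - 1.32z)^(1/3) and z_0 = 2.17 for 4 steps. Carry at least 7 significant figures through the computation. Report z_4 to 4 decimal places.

z_1 = g(2.170000) = 0.634630
z_2 = g(0.634630) = 1.316609
z_3 = g(1.316609) = 1.113894
z_4 = g(1.113894) = 1.181584

1.1816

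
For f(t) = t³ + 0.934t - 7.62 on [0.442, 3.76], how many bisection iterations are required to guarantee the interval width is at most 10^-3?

Initial width b − a = 3.76 − 0.442 = 3.318000.
After n steps the width is (b−a)/2^n; need (b−a)/2^n ≤ 10^-3.
So n ≥ log₂(3.318000/10^-3) = log₂(3318.0000) ≈ 11.6961.
Hence n = 12.

12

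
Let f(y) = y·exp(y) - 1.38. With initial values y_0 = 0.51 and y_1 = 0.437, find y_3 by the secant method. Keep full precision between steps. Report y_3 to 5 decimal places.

0.68199

f(y_0) = -0.530701, f(y_1) = -0.703499
y_2 = 0.437000 - (-0.703499)·(0.437000 - 0.510000)/(-0.703499 - (-0.530701)) = 0.734199; f(y_2) = 0.149934
y_3 = 0.734199 - (0.149934)·(0.734199 - 0.437000)/(0.149934 - (-0.703499)) = 0.681986; f(y_3) = -0.031166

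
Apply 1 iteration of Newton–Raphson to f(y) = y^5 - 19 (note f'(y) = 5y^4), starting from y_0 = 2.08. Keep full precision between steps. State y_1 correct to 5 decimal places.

1.86702

Newton update: y ← y − f(y)/f'(y).
y_0 = 2.080000: f = 19.932893, f' = 93.588685 → y_1 = 2.080000 - (19.932893)/(93.588685) = 1.867016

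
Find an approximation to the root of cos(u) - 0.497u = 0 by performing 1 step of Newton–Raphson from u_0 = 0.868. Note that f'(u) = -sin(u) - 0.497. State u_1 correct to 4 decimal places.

1.0386

u_0 = 0.868000: f = 0.214958, f' = -1.260038 → u_1 = 0.868000 - (0.214958)/(-1.260038) = 1.038596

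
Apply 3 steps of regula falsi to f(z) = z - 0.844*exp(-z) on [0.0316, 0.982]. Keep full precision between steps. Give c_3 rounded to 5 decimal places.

0.50817

False-position update: c = (a·f(b) − b·f(a))/(f(b) − f(a)); replace the endpoint whose sign matches f(c).
f(0.031600) = -0.786147, f(0.982000) = 0.665870
step 1: c = 0.546163, f(c) = 0.057345 > 0 → new bracket [0.031600, 0.546163]
step 2: c = 0.511180, f(c) = 0.004960 > 0 → new bracket [0.031600, 0.511180]
step 3: c = 0.508174, f(c) = 0.000429 > 0 → new bracket [0.031600, 0.508174]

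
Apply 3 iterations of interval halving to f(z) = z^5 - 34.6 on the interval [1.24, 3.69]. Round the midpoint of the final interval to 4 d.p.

2.0056

f(1.240000) = -31.668375, f(3.690000) = 649.519281 (opposite signs)
step 1: m = 2.465000, f(m) = 56.409058 > 0 → root in [1.240000, 2.465000]
step 2: m = 1.852500, f(m) = -12.783198 < 0 → root in [1.852500, 2.465000]
step 3: m = 2.158750, f(m) = 12.282607 > 0 → root in [1.852500, 2.158750]
Midpoint of [1.852500, 2.158750] = 2.005625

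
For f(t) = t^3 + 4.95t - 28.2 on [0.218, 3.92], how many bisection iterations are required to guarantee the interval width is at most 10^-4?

Initial width b − a = 3.92 − 0.218 = 3.702000.
After n steps the width is (b−a)/2^n; need (b−a)/2^n ≤ 10^-4.
So n ≥ log₂(3.702000/10^-4) = log₂(37020.0000) ≈ 15.1760.
Hence n = 16.

16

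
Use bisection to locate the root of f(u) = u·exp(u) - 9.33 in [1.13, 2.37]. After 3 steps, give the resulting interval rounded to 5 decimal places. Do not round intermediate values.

[1.59500, 1.75000]

f(1.130000) = -5.831908, f(2.370000) = 16.022820 (opposite signs)
step 1: m = 1.750000, f(m) = 0.740555 > 0 → root in [1.130000, 1.750000]
step 2: m = 1.440000, f(m) = -3.252198 < 0 → root in [1.440000, 1.750000]
step 3: m = 1.595000, f(m) = -1.469315 < 0 → root in [1.595000, 1.750000]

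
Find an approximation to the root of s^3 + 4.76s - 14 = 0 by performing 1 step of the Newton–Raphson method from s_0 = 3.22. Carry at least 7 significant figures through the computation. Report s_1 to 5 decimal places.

Newton update: s ← s − f(s)/f'(s).
f'(s) = 3s^2 + 4.76
s_0 = 3.220000: f = 34.713448, f' = 35.865200 → s_1 = 3.220000 - (34.713448)/(35.865200) = 2.252113

2.25211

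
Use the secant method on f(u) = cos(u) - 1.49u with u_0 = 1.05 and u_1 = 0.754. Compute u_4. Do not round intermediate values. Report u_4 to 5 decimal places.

0.56635

f(u_0) = -1.066929, f(u_1) = -0.394504
u_2 = 0.754000 - (-0.394504)·(0.754000 - 1.050000)/(-0.394504 - (-1.066929)) = 0.580341; f(u_2) = -0.028431
u_3 = 0.580341 - (-0.028431)·(0.580341 - 0.754000)/(-0.028431 - (-0.394504)) = 0.566853; f(u_3) = -0.001016
u_4 = 0.566853 - (-0.001016)·(0.566853 - 0.580341)/(-0.001016 - (-0.028431)) = 0.566353; f(u_4) = -0.000003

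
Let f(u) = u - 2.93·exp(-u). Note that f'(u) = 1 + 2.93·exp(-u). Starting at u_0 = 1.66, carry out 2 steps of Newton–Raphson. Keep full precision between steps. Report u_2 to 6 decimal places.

1.035936

u_0 = 1.660000: f = 1.102893, f' = 1.557107 → u_1 = 1.660000 - (1.102893)/(1.557107) = 0.951704
u_1 = 0.951704: f = -0.179518, f' = 2.131222 → u_2 = 0.951704 - (-0.179518)/(2.131222) = 1.035936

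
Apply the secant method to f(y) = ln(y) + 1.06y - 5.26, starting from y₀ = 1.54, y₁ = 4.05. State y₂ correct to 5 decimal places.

f(y_0) = -3.195818, f(y_1) = 0.431717
y_2 = 4.050000 - (0.431717)·(4.050000 - 1.540000)/(0.431717 - (-3.195818)) = 3.751282; f(y_2) = 0.038457

3.75128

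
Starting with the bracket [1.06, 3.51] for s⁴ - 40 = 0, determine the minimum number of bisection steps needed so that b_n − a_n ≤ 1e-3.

Initial width b − a = 3.51 − 1.06 = 2.450000.
After n steps the width is (b−a)/2^n; need (b−a)/2^n ≤ 1e-3.
So n ≥ log₂(2.450000/1e-3) = log₂(2450.0000) ≈ 11.2586.
Hence n = 12.

12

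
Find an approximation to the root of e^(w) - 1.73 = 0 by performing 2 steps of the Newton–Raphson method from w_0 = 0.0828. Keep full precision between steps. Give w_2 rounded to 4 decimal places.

f'(w) = e^(w)
w_0 = 0.082800: f = -0.643675, f' = 1.086325 → w_1 = 0.082800 - (-0.643675)/(1.086325) = 0.675326
w_1 = 0.675326: f = 0.234673, f' = 1.964673 → w_2 = 0.675326 - (0.234673)/(1.964673) = 0.555879

0.5559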